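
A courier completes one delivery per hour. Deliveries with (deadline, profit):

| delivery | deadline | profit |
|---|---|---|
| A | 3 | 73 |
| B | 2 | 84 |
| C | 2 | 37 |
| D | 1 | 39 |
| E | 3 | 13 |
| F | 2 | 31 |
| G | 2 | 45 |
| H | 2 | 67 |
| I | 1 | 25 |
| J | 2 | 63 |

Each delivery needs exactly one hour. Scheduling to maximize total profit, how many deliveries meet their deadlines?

Profit order: B=84 A=73 H=67 J=63 G=45 D=39 C=37 F=31 I=25 E=13
Assign: B→slot 2, A→slot 3, H→slot 1, J skipped, G skipped, D skipped, C skipped, F skipped, I skipped, E skipped.
Slots: [1:H] [2:B] [3:A]
3 of 10 scheduled.

3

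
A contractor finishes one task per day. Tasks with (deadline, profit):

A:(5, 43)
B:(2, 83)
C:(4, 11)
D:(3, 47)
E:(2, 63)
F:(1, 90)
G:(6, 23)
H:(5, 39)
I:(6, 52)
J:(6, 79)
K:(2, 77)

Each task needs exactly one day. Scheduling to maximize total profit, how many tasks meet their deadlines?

6

By profit: F(d1,90), B(d2,83), J(d6,79), K(d2,77), E(d2,63), I(d6,52), D(d3,47), A(d5,43), H(d5,39), G(d6,23), C(d4,11)
F→slot 1; B→slot 2; J→slot 6; K skipped; E skipped; I→slot 5; D→slot 3; A→slot 4; H skipped; G skipped; C skipped.
6 of 11 scheduled.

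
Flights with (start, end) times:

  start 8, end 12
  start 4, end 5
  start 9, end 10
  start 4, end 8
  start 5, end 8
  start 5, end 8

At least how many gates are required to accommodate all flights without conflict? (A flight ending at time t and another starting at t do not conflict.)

The answer is the maximum number of intervals overlapping at any instant.
starts: [4, 4, 5, 5, 8, 9]
ends:   [5, 8, 8, 8, 10, 12]
s4→1 s4→2 e5→1 s5→2 s5→3  — peak 3.

3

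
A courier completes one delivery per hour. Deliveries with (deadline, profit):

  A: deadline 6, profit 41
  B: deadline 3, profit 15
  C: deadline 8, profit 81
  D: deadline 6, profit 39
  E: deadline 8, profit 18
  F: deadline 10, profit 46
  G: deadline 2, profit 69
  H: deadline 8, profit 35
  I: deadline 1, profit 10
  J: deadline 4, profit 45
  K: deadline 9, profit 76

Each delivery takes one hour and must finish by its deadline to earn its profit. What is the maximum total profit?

465

By profit: C(d8,81), K(d9,76), G(d2,69), F(d10,46), J(d4,45), A(d6,41), D(d6,39), H(d8,35), E(d8,18), B(d3,15), I(d1,10)
C→slot 8; K→slot 9; G→slot 2; F→slot 10; J→slot 4; A→slot 6; D→slot 5; H→slot 7; E→slot 3; B→slot 1; I skipped.
Profit = 15 + 69 + 18 + 45 + 39 + 41 + 35 + 81 + 76 + 46 = 465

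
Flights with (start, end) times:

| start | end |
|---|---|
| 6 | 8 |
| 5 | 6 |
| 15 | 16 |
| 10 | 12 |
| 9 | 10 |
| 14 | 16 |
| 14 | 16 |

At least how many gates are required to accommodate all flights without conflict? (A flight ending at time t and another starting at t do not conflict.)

Events (time:±→running): 5:+→1 6:-→0 6:+→1 8:-→0 9:+→1 10:-→0 10:+→1 12:-→0 14:+→1 14:+→2 15:+→3 … peak 3.

3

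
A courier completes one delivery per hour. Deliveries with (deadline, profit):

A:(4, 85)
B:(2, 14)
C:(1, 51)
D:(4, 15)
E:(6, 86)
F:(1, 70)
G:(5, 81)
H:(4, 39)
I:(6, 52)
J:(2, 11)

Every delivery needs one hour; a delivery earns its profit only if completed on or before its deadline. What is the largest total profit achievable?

413

Take jobs in profit order; each goes to the latest open slot no later than its deadline.
Profit order: E=86 A=85 G=81 F=70 I=52 C=51 H=39 D=15 B=14 J=11
Assign: E→slot 6, A→slot 4, G→slot 5, F→slot 1, I→slot 3, C skipped, H→slot 2, D skipped, B skipped, J skipped.
Slots: [1:F] [2:H] [3:I] [4:A] [5:G] [6:E]
Profit = 70 + 39 + 52 + 85 + 81 + 86 = 413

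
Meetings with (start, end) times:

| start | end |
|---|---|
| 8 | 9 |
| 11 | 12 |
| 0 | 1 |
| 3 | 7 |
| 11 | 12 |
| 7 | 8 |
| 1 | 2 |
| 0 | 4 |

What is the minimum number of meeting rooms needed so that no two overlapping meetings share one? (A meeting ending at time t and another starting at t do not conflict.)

The answer is the maximum number of intervals overlapping at any instant.
Events (time:±→running): 0:+→1 0:+→2 … peak 2.

2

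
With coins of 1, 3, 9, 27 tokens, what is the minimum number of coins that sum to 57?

3

57 − 2×27→3 − 1×3→0
Total coins = 2 + 1 = 3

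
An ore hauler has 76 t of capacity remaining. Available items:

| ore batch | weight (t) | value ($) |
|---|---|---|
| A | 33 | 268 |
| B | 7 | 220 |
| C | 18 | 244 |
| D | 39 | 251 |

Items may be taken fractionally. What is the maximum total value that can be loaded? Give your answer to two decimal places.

847.85

Order: B (220/7=31.43) > C (244/18=13.56) > A (268/33=8.12) > D (251/39=6.44)
Fill: take B (7 @ 220) → take C (18 @ 244) → take A (33 @ 268) → take 18/39 of D → 115.85; 76/76 used.
Total value = 847.85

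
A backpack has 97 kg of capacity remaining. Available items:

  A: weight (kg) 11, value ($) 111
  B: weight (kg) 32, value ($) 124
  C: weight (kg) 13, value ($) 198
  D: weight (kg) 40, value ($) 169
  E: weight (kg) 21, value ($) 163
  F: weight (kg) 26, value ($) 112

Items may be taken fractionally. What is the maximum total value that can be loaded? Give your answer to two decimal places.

Greedy by value/weight ratio, highest first.
Ratios (sorted): C 15.23, A 10.09, E 7.76, F 4.31, D 4.22, B 3.88
take C (13 @ 198); take A (11 @ 111); take E (21 @ 163); take F (26 @ 112); take 26/40 of D → 109.85. Capacity used 97/97.
Total value = 693.85

693.85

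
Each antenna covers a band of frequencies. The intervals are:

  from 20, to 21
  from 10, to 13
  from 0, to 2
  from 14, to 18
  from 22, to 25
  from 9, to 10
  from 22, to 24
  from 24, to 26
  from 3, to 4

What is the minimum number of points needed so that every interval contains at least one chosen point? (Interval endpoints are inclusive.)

By right end: [0,2]  [3,4]  [9,10]  [10,13]  [14,18]  [20,21]  [22,24]  [22,25]  [24,26]
[0,2] uncovered → point at 2; [3,4] uncovered → point at 4; [9,10] uncovered → point at 10; [14,18] uncovered → point at 18; [20,21] uncovered → point at 21; [22,24] uncovered → point at 24.
Points: 2, 4, 10, 18, 21, 24 (6 total).

6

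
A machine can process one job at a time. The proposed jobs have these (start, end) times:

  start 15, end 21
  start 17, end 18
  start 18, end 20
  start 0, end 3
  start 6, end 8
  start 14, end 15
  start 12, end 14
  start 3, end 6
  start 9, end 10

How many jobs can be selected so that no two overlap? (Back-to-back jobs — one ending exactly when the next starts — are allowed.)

Greedy by earliest finish: after sorting by end time, pick each interval compatible with the last pick.
Sorted by end: (0,3)  (3,6)  (6,8)  (9,10)  (12,14)  (14,15)  (17,18)  (18,20)  (15,21)
take (0,3); take (3,6); take (6,8); take (9,10); take (12,14); take (14,15); take (17,18); take (18,20).
Selected 8 jobs.

8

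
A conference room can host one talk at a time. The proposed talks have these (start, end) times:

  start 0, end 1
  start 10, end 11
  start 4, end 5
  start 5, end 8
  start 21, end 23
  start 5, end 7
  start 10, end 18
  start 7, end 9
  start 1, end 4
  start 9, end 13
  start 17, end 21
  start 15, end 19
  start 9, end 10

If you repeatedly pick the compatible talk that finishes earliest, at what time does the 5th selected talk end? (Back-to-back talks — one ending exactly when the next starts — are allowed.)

By end time: (0,1), (1,4), (4,5), (5,7), (5,8), (7,9), (9,10), (10,11), (9,13), (10,18), (15,19), (17,21), (21,23).
Pick (0,1); next start ≥ 1 → (1,4); next start ≥ 4 → (4,5); next start ≥ 5 → (5,7); next start ≥ 7 → (7,9); next start ≥ 9 → (9,10); next start ≥ 10 → (10,11); next start ≥ 11 → (15,19); next start ≥ 19 → (21,23).
Selected: (0,1) (1,4) (4,5) (5,7) (7,9) (9,10) (10,11) (15,19) (21,23)

9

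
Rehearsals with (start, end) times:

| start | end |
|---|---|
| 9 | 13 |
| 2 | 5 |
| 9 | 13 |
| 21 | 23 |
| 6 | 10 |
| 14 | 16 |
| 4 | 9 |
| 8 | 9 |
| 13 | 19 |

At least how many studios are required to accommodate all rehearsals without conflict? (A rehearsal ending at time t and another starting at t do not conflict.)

3

The answer is the maximum number of intervals overlapping at any instant.
starts: [2, 4, 6, 8, 9, 9, 13, 14, 21]
ends:   [5, 9, 9, 10, 13, 13, 16, 19, 23]
s2→1 s4→2 e5→1 s6→2 s8→3  — peak 3.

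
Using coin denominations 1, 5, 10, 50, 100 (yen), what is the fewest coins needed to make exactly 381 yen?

Greedy: take as many of the largest coin as possible, then repeat with the remainder.
381 − 3×100→81 − 1×50→31 − 3×10→1 − 1×1→0
Total coins = 3 + 1 + 3 + 1 = 8

8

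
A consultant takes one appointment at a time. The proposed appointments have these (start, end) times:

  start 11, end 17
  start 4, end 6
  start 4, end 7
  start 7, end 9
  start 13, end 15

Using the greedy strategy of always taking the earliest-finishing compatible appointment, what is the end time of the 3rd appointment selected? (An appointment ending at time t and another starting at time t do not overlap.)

Sorted by end: (4,6)  (4,7)  (7,9)  (13,15)  (11,17)
take (4,6); take (7,9); take (13,15); skip (11,17).
Selected: (4,6) (7,9) (13,15)

15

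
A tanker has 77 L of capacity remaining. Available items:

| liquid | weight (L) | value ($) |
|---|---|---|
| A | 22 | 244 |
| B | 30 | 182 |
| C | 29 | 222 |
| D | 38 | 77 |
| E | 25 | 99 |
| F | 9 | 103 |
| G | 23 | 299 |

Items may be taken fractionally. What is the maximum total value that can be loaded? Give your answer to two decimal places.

822.07

Greedy by value/weight ratio, highest first.
Order: G (299/23=13.00) > F (103/9=11.44) > A (244/22=11.09) > C (222/29=7.66) > B (182/30=6.07) > E (99/25=3.96) > D (77/38=2.03)
Fill: take G (23 @ 299) → take F (9 @ 103) → take A (22 @ 244) → take 23/29 of C → 176.07; 77/77 used.
Total value = 822.07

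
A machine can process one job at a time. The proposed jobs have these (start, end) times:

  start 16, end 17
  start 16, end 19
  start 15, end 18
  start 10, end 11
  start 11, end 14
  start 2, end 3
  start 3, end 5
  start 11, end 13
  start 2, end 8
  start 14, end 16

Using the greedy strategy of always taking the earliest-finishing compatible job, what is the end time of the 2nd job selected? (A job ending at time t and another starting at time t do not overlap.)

Sort by end time and greedily take each interval whose start is ≥ the last chosen end.
By end time: (2,3), (3,5), (2,8), (10,11), (11,13), (11,14), (14,16), (16,17), (15,18), (16,19).
Pick (2,3); next start ≥ 3 → (3,5); next start ≥ 5 → (10,11); next start ≥ 11 → (11,13); next start ≥ 13 → (14,16); next start ≥ 16 → (16,17).
Selected: (2,3) (3,5) (10,11) (11,13) (14,16) (16,17)

5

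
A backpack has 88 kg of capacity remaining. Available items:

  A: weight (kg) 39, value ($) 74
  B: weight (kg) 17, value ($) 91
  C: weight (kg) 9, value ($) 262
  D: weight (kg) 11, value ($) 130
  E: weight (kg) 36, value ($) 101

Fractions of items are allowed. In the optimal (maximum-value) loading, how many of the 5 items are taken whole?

4

Sort by value per unit weight and fill in that order.
Ratios (sorted): C 29.11, D 11.82, B 5.35, E 2.81, A 1.90
take C (9 @ 262); take D (11 @ 130); take B (17 @ 91); take E (36 @ 101); take 15/39 of A → 28.46. Capacity used 88/88.
4 item(s) taken whole; one partial (take 15/39 of A).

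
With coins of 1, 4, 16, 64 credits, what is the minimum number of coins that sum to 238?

10

Greedy: take as many of the largest coin as possible, then repeat with the remainder.
238 = 3×64 + 2×16 + 3×4 + 2×1
Total coins = 3 + 2 + 3 + 2 = 10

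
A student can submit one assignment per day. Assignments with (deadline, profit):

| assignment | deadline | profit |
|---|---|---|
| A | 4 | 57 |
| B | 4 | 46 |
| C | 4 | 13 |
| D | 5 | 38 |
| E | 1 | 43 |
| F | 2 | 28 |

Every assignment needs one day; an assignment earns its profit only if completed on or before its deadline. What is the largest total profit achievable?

212

Profit order: A=57 B=46 E=43 D=38 F=28 C=13
Assign: A→slot 4, B→slot 3, E→slot 1, D→slot 5, F→slot 2, C skipped.
Slots: [1:E] [2:F] [3:B] [4:A] [5:D]
Profit = 43 + 28 + 46 + 57 + 38 = 212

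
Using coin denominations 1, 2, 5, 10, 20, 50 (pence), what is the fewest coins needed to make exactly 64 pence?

4

64 − 1×50→14 − 1×10→4 − 2×2→0
Total coins = 1 + 1 + 2 = 4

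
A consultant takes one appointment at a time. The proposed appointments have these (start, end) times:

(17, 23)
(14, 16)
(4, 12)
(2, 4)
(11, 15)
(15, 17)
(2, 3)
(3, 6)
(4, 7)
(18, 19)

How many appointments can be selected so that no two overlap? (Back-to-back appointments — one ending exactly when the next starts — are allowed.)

Sort by end time and greedily take each interval whose start is ≥ the last chosen end.
By end time: (2,3), (2,4), (3,6), (4,7), (4,12), (11,15), (14,16), (15,17), (18,19), (17,23).
Pick (2,3); next start ≥ 3 → (3,6); next start ≥ 6 → (11,15); next start ≥ 15 → (15,17); next start ≥ 17 → (18,19).
Selected 5 appointments.

5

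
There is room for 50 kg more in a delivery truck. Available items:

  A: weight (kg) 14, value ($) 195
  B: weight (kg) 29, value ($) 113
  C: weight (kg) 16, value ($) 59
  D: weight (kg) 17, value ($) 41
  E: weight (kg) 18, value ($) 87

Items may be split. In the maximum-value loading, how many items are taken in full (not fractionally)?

2

Greedy by value/weight ratio, highest first.
Ratios (sorted): A 13.93, E 4.83, B 3.90, C 3.69, D 2.41
take A (14 @ 195); take E (18 @ 87); take 18/29 of B → 70.14. Capacity used 50/50.
2 item(s) taken whole; one partial (take 18/29 of B).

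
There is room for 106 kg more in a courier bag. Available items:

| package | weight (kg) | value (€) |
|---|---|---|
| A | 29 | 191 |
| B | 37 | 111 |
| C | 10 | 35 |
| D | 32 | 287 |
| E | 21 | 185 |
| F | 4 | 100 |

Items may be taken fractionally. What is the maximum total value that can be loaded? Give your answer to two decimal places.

Ratios (sorted): F 25.00, D 8.97, E 8.81, A 6.59, C 3.50, B 3.00
take F (4 @ 100); take D (32 @ 287); take E (21 @ 185); take A (29 @ 191); take C (10 @ 35); take 10/37 of B → 30.00. Capacity used 106/106.
Total value = 828.00

828.00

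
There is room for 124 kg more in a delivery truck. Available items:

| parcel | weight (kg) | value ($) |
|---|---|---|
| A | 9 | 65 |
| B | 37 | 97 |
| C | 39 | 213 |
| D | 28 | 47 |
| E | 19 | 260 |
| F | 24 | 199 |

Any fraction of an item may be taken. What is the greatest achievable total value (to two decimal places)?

Sort by value per unit weight and fill in that order.
Order: E (260/19=13.68) > F (199/24=8.29) > A (65/9=7.22) > C (213/39=5.46) > B (97/37=2.62) > D (47/28=1.68)
Fill: take E (19 @ 260) → take F (24 @ 199) → take A (9 @ 65) → take C (39 @ 213) → take 33/37 of B → 86.51; 124/124 used.
Total value = 823.51

823.51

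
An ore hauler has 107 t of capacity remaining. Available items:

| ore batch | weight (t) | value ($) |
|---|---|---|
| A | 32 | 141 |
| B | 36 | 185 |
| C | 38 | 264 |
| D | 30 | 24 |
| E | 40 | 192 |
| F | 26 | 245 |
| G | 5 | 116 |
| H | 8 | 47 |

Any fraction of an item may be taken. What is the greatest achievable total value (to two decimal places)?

Sort by value per unit weight and fill in that order.
Ratios (sorted): G 23.20, F 9.42, C 6.95, H 5.88, B 5.14, E 4.80, A 4.41, D 0.80
take G (5 @ 116); take F (26 @ 245); take C (38 @ 264); take H (8 @ 47); take 30/36 of B → 154.17. Capacity used 107/107.
Total value = 826.17

826.17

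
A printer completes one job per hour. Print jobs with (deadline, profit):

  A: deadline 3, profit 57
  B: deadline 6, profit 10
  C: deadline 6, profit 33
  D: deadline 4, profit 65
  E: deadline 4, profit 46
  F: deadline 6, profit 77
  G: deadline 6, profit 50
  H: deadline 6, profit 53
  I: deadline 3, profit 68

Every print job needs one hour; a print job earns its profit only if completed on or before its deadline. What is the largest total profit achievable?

370

By profit: F(d6,77), I(d3,68), D(d4,65), A(d3,57), H(d6,53), G(d6,50), E(d4,46), C(d6,33), B(d6,10)
F→slot 6; I→slot 3; D→slot 4; A→slot 2; H→slot 5; G→slot 1; E skipped; C skipped; B skipped.
Profit = 50 + 57 + 68 + 65 + 53 + 77 = 370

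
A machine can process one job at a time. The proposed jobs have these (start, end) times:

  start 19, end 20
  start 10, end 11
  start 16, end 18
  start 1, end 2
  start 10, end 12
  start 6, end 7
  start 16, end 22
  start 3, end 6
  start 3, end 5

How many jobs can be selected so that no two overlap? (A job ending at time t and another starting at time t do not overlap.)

6

Greedy by earliest finish: after sorting by end time, pick each interval compatible with the last pick.
Sorted by end: (1,2)  (3,5)  (3,6)  (6,7)  (10,11)  (10,12)  (16,18)  (19,20)  (16,22)
take (1,2); take (3,5); take (6,7); take (10,11); take (16,18); take (19,20).
Selected 6 jobs.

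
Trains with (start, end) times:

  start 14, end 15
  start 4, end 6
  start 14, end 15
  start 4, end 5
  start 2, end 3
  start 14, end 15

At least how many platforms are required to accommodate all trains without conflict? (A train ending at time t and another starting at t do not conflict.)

starts: [2, 4, 4, 14, 14, 14]
ends:   [3, 5, 6, 15, 15, 15]
s2→1 e3→0 s4→1 s4→2 e5→1 e6→0 s14→1 s14→2 s14→3  — peak 3.

3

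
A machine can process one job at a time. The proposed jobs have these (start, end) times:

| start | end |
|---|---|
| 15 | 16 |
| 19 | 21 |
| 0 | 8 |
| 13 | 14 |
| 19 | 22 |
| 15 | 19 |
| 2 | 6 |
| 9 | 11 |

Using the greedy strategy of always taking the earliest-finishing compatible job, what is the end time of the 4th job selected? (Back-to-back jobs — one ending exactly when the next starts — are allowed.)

Order by finish time; keep every interval that doesn't clash with the previous kept one.
Sorted by end: (2,6)  (0,8)  (9,11)  (13,14)  (15,16)  (15,19)  (19,21)  (19,22)
take (2,6); take (9,11); take (13,14); take (15,16); take (19,21).
Selected: (2,6) (9,11) (13,14) (15,16) (19,21)

16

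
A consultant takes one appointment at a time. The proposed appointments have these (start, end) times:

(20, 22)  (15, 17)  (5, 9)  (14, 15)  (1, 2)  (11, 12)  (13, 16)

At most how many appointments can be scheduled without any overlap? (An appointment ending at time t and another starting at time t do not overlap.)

Sorted by end: (1,2)  (5,9)  (11,12)  (14,15)  (13,16)  (15,17)  (20,22)
take (1,2); take (5,9); take (11,12); take (14,15); take (15,17); take (20,22).
Selected 6 appointments.

6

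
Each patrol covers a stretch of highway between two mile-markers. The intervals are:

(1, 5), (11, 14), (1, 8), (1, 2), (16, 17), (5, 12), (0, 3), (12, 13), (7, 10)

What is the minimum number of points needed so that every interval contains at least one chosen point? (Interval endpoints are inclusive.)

Process intervals by earliest right end; each time one isn't hit yet, stab at its right endpoint.
By right end: [1,2]  [0,3]  [1,5]  [1,8]  [7,10]  [5,12]  [12,13]  [11,14]  [16,17]
[1,2] uncovered → point at 2; [7,10] uncovered → point at 10; [12,13] uncovered → point at 13; [16,17] uncovered → point at 17.
Points: 2, 10, 13, 17 (4 total).

4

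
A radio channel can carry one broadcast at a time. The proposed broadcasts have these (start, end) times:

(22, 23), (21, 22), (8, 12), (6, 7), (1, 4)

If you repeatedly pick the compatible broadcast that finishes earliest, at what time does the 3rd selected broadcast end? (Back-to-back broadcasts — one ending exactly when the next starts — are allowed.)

12

Greedy by earliest finish: after sorting by end time, pick each interval compatible with the last pick.
By end time: (1,4), (6,7), (8,12), (21,22), (22,23).
Pick (1,4); next start ≥ 4 → (6,7); next start ≥ 7 → (8,12); next start ≥ 12 → (21,22); next start ≥ 22 → (22,23).
Selected: (1,4) (6,7) (8,12) (21,22) (22,23)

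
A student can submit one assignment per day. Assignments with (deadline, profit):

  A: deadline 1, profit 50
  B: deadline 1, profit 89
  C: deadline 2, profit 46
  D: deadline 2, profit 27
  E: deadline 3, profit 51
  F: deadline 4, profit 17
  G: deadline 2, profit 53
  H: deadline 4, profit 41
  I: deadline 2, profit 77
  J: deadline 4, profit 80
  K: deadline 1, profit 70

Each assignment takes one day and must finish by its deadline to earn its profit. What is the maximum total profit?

Take jobs in profit order; each goes to the latest open slot no later than its deadline.
Profit order: B=89 J=80 I=77 K=70 G=53 E=51 A=50 C=46 H=41 D=27 F=17
Assign: B→slot 1, J→slot 4, I→slot 2, K skipped, G skipped, E→slot 3, A skipped, C skipped, H skipped, D skipped, F skipped.
Slots: [1:B] [2:I] [3:E] [4:J]
Profit = 89 + 77 + 51 + 80 = 297

297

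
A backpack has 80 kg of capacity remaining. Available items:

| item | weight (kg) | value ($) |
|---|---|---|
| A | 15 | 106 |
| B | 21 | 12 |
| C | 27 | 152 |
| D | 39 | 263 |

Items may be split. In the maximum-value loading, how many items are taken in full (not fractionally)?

Ratios (sorted): A 7.07, D 6.74, C 5.63, B 0.57
take A (15 @ 106); take D (39 @ 263); take 26/27 of C → 146.37. Capacity used 80/80.
2 item(s) taken whole; one partial (take 26/27 of C).

2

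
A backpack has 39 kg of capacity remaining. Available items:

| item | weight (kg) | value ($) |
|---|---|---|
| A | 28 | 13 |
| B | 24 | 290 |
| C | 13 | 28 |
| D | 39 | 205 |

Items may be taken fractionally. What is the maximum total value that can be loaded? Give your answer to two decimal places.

368.85

Order: B (290/24=12.08) > D (205/39=5.26) > C (28/13=2.15) > A (13/28=0.46)
Fill: take B (24 @ 290) → take 15/39 of D → 78.85; 39/39 used.
Total value = 368.85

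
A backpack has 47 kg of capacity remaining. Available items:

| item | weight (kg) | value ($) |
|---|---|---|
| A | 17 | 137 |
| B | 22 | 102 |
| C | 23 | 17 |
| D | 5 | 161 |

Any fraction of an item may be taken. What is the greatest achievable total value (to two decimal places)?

402.22

Greedy by value/weight ratio, highest first.
Ratios (sorted): D 32.20, A 8.06, B 4.64, C 0.74
take D (5 @ 161); take A (17 @ 137); take B (22 @ 102); take 3/23 of C → 2.22. Capacity used 47/47.
Total value = 402.22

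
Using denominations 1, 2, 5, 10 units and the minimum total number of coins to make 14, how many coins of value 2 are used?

2

Greedy: take as many of the largest coin as possible, then repeat with the remainder.
14 − 1×10→4 − 2×2→0
Count of 2: 2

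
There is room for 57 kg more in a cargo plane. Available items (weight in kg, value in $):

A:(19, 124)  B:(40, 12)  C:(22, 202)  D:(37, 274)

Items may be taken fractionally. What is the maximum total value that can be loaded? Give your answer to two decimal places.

Greedy by value/weight ratio, highest first.
Order: C (202/22=9.18) > D (274/37=7.41) > A (124/19=6.53) > B (12/40=0.30)
Fill: take C (22 @ 202) → take 35/37 of D → 259.19; 57/57 used.
Total value = 461.19

461.19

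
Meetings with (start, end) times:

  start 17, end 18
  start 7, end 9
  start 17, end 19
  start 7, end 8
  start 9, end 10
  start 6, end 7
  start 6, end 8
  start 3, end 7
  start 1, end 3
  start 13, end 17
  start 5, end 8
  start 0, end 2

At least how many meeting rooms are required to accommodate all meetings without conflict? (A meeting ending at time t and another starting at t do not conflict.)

Count concurrent intervals with a sweep; the peak is the room count.
starts: [0, 1, 3, 5, 6, 6, 7, 7, 9, 13, 17, 17]
ends:   [2, 3, 7, 7, 8, 8, 8, 9, 10, 17, 18, 19]
s0→1 s1→2 e2→1 e3→0 s3→1 s5→2 s6→3 s6→4  — peak 4.

4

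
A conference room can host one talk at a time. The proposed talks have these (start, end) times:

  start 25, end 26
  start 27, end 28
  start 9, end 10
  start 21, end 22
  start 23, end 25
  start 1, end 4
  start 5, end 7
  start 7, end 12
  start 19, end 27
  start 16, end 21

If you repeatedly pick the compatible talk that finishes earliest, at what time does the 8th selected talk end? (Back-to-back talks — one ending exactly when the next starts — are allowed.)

Sorted by end: (1,4)  (5,7)  (9,10)  (7,12)  (16,21)  (21,22)  (23,25)  (25,26)  (19,27)  (27,28)
take (1,4); take (5,7); take (9,10); skip (7,12); take (16,21); take (21,22); take (23,25); take (25,26); skip (19,27); take (27,28).
Selected: (1,4) (5,7) (9,10) (16,21) (21,22) (23,25) (25,26) (27,28)

28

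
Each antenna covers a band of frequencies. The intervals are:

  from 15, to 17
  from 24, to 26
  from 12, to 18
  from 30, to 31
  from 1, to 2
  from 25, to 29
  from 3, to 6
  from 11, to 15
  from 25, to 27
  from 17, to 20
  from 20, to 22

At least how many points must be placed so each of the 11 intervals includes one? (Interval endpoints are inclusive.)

6

Sort by right endpoint; whenever an interval is uncovered, place a point at its right end.
By right end: [1,2]  [3,6]  [11,15]  [15,17]  [12,18]  [17,20]  [20,22]  [24,26]  [25,27]  [25,29]  [30,31]
[1,2] uncovered → point at 2; [3,6] uncovered → point at 6; [11,15] uncovered → point at 15; [17,20] uncovered → point at 20; [24,26] uncovered → point at 26; [30,31] uncovered → point at 31.
Points: 2, 6, 15, 20, 26, 31 (6 total).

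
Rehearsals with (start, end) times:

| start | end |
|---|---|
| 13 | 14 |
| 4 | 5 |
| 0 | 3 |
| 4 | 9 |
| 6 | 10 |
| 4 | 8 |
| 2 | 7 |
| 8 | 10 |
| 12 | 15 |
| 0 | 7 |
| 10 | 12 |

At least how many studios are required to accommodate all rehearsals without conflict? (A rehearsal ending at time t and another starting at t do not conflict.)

5

Count concurrent intervals with a sweep; the peak is the room count.
Events (time:±→running): 0:+→1 0:+→2 2:+→3 3:-→2 4:+→3 4:+→4 4:+→5 … peak 5.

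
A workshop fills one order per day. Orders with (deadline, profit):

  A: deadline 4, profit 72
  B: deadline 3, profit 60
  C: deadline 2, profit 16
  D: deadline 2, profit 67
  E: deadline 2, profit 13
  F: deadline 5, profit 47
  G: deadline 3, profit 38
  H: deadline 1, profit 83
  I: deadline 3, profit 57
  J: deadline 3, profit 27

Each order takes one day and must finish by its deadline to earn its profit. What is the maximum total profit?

329

Take jobs in profit order; each goes to the latest open slot no later than its deadline.
Profit order: H=83 A=72 D=67 B=60 I=57 F=47 G=38 J=27 C=16 E=13
Assign: H→slot 1, A→slot 4, D→slot 2, B→slot 3, I skipped, F→slot 5, G skipped, J skipped, C skipped, E skipped.
Slots: [1:H] [2:D] [3:B] [4:A] [5:F]
Profit = 83 + 67 + 60 + 72 + 47 = 329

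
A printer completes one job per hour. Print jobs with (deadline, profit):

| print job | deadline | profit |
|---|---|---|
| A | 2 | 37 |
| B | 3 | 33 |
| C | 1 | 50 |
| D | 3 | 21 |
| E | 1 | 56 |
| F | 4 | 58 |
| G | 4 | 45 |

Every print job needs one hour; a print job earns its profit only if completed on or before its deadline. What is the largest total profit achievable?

Sort by profit descending; place each in the latest free slot ≤ its deadline.
Profit order: F=58 E=56 C=50 G=45 A=37 B=33 D=21
Assign: F→slot 4, E→slot 1, C skipped, G→slot 3, A→slot 2, B skipped, D skipped.
Slots: [1:E] [2:A] [3:G] [4:F]
Profit = 56 + 37 + 45 + 58 = 196

196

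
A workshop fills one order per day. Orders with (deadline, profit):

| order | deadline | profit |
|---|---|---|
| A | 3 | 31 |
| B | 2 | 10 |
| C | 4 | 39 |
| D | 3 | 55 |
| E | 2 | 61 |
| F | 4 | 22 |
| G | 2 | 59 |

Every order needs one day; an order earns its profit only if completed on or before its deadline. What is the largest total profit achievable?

214

Sort by profit descending; place each in the latest free slot ≤ its deadline.
By profit: E(d2,61), G(d2,59), D(d3,55), C(d4,39), A(d3,31), F(d4,22), B(d2,10)
E→slot 2; G→slot 1; D→slot 3; C→slot 4; A skipped; F skipped; B skipped.
Profit = 59 + 61 + 55 + 39 = 214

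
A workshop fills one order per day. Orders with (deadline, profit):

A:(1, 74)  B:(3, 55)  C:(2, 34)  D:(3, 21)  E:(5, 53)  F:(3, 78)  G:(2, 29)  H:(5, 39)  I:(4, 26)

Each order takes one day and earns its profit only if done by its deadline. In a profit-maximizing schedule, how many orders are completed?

Sort by profit descending; place each in the latest free slot ≤ its deadline.
Profit order: F=78 A=74 B=55 E=53 H=39 C=34 G=29 I=26 D=21
Assign: F→slot 3, A→slot 1, B→slot 2, E→slot 5, H→slot 4, C skipped, G skipped, I skipped, D skipped.
Slots: [1:A] [2:B] [3:F] [4:H] [5:E]
5 of 9 scheduled.

5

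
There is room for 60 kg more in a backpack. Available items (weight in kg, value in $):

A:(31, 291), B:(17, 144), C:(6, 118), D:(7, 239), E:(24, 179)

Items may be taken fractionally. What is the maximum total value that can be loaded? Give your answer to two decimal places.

783.53

Order: D (239/7=34.14) > C (118/6=19.67) > A (291/31=9.39) > B (144/17=8.47) > E (179/24=7.46)
Fill: take D (7 @ 239) → take C (6 @ 118) → take A (31 @ 291) → take 16/17 of B → 135.53; 60/60 used.
Total value = 783.53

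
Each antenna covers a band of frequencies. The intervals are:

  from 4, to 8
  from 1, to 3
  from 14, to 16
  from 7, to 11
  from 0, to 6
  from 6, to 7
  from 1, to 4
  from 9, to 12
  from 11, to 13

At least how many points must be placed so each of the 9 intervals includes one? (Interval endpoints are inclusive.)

4

By right end: [1,3]  [1,4]  [0,6]  [6,7]  [4,8]  [7,11]  [9,12]  [11,13]  [14,16]
[1,3] uncovered → point at 3; [6,7] uncovered → point at 7; [9,12] uncovered → point at 12; [14,16] uncovered → point at 16.
Points: 3, 7, 12, 16 (4 total).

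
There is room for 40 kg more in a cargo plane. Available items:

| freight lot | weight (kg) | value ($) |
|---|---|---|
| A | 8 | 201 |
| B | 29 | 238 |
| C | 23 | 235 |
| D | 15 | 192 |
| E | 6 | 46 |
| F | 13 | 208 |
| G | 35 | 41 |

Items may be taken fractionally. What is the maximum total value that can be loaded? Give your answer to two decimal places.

641.87

Order: A (201/8=25.12) > F (208/13=16.00) > D (192/15=12.80) > C (235/23=10.22) > B (238/29=8.21) > E (46/6=7.67) > G (41/35=1.17)
Fill: take A (8 @ 201) → take F (13 @ 208) → take D (15 @ 192) → take 4/23 of C → 40.87; 40/40 used.
Total value = 641.87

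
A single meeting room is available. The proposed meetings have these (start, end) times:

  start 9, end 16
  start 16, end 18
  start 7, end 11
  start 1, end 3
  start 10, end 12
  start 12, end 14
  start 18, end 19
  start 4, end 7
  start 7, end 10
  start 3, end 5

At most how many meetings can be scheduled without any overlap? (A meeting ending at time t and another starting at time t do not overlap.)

7

Order by finish time; keep every interval that doesn't clash with the previous kept one.
Sorted by end: (1,3)  (3,5)  (4,7)  (7,10)  (7,11)  (10,12)  (12,14)  (9,16)  (16,18)  (18,19)
take (1,3); take (3,5); skip (4,7); take (7,10); take (10,12); take (12,14); take (16,18); take (18,19).
Selected 7 meetings.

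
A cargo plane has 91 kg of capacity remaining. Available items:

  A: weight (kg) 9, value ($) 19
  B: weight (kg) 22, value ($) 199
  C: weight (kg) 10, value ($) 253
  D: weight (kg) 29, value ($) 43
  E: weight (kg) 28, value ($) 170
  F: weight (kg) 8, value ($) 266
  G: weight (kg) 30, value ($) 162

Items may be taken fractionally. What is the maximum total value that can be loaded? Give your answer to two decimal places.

Ratios (sorted): F 33.25, C 25.30, B 9.05, E 6.07, G 5.40, A 2.11, D 1.48
take F (8 @ 266); take C (10 @ 253); take B (22 @ 199); take E (28 @ 170); take 23/30 of G → 124.20. Capacity used 91/91.
Total value = 1012.20

1012.20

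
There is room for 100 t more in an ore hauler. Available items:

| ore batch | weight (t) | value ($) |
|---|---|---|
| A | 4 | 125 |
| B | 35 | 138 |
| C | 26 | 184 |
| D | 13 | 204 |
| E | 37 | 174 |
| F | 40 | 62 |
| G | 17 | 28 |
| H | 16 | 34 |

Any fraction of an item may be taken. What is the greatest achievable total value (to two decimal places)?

Order: A (125/4=31.25) > D (204/13=15.69) > C (184/26=7.08) > E (174/37=4.70) > B (138/35=3.94) > H (34/16=2.12) > G (28/17=1.65) > F (62/40=1.55)
Fill: take A (4 @ 125) → take D (13 @ 204) → take C (26 @ 184) → take E (37 @ 174) → take 20/35 of B → 78.86; 100/100 used.
Total value = 765.86

765.86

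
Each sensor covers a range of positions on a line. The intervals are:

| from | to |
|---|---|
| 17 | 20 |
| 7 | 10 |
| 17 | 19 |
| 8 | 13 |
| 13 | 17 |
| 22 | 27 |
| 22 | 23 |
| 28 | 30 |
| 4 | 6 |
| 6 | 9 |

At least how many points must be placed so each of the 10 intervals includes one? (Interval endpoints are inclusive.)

Sort by right endpoint; whenever an interval is uncovered, place a point at its right end.
Sorted: [4,6] [6,9] [7,10] [8,13] [13,17] [17,19] [17,20] [22,23] [22,27] [28,30]
{[4,6],[6,9]} hit by 6; {[7,10],[8,13]} hit by 10; {[13,17],[17,19],[17,20]} hit by 17; {[22,23],[22,27]} hit by 23; {[28,30]} hit by 30.
Points: 6, 10, 17, 23, 30 (5 total).

5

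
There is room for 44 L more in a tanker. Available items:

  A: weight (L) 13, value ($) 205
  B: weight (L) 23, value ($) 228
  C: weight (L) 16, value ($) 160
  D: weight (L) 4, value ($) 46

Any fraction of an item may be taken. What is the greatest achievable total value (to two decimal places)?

Sort by value per unit weight and fill in that order.
Order: A (205/13=15.77) > D (46/4=11.50) > C (160/16=10.00) > B (228/23=9.91)
Fill: take A (13 @ 205) → take D (4 @ 46) → take C (16 @ 160) → take 11/23 of B → 109.04; 44/44 used.
Total value = 520.04

520.04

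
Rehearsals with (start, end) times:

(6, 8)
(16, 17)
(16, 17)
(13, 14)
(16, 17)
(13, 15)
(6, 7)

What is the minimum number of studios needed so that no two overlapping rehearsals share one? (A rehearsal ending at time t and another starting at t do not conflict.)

Count concurrent intervals with a sweep; the peak is the room count.
starts: [6, 6, 13, 13, 16, 16, 16]
ends:   [7, 8, 14, 15, 17, 17, 17]
s6→1 s6→2 e7→1 e8→0 s13→1 s13→2 e14→1 e15→0 s16→1 s16→2 s16→3  — peak 3.

3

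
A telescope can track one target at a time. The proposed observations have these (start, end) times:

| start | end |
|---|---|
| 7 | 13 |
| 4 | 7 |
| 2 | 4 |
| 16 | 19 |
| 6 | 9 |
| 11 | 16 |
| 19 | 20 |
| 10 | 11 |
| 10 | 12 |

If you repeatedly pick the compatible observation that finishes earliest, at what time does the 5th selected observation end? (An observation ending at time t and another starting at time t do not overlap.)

Sort by end time and greedily take each interval whose start is ≥ the last chosen end.
By end time: (2,4), (4,7), (6,9), (10,11), (10,12), (7,13), (11,16), (16,19), (19,20).
Pick (2,4); next start ≥ 4 → (4,7); next start ≥ 7 → (10,11); next start ≥ 11 → (11,16); next start ≥ 16 → (16,19); next start ≥ 19 → (19,20).
Selected: (2,4) (4,7) (10,11) (11,16) (16,19) (19,20)

19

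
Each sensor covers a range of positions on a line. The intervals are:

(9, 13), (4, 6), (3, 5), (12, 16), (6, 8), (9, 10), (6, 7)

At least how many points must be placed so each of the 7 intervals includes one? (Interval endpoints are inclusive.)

Sort by right endpoint; whenever an interval is uncovered, place a point at its right end.
Sorted: [3,5] [4,6] [6,7] [6,8] [9,10] [9,13] [12,16]
{[3,5],[4,6]} hit by 5; {[6,7],[6,8]} hit by 7; {[9,10],[9,13]} hit by 10; {[12,16]} hit by 16.
Points: 5, 7, 10, 16 (4 total).

4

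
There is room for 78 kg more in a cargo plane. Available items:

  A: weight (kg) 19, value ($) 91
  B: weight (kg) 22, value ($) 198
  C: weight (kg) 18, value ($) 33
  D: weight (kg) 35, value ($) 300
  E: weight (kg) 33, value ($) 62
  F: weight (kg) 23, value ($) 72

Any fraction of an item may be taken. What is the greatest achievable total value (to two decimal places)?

Ratios (sorted): B 9.00, D 8.57, A 4.79, F 3.13, E 1.88, C 1.83
take B (22 @ 198); take D (35 @ 300); take A (19 @ 91); take 2/23 of F → 6.26. Capacity used 78/78.
Total value = 595.26

595.26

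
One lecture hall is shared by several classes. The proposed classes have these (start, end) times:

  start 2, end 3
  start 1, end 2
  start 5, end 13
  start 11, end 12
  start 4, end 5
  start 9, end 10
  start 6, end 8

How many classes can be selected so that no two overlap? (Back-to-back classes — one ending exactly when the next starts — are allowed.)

6

Greedy by earliest finish: after sorting by end time, pick each interval compatible with the last pick.
By end time: (1,2), (2,3), (4,5), (6,8), (9,10), (11,12), (5,13).
Pick (1,2); next start ≥ 2 → (2,3); next start ≥ 3 → (4,5); next start ≥ 5 → (6,8); next start ≥ 8 → (9,10); next start ≥ 10 → (11,12).
Selected 6 classes.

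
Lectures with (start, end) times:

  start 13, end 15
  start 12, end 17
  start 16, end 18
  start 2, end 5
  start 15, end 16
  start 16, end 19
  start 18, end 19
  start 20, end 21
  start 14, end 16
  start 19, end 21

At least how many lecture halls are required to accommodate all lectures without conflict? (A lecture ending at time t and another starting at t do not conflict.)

The answer is the maximum number of intervals overlapping at any instant.
starts: [2, 12, 13, 14, 15, 16, 16, 18, 19, 20]
ends:   [5, 15, 16, 16, 17, 18, 19, 19, 21, 21]
s2→1 e5→0 s12→1 s13→2 s14→3  — peak 3.

3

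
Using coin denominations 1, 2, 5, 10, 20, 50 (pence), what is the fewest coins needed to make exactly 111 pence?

Use the largest denomination that fits, subtract, and repeat.
111 − 2×50→11 − 1×10→1 − 1×1→0
Total coins = 2 + 1 + 1 = 4

4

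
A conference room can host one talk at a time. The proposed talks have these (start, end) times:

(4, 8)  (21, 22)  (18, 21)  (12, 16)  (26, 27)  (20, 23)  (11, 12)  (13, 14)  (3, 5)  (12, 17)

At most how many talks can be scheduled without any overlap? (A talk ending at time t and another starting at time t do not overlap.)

6

By end time: (3,5), (4,8), (11,12), (13,14), (12,16), (12,17), (18,21), (21,22), (20,23), (26,27).
Pick (3,5); next start ≥ 5 → (11,12); next start ≥ 12 → (13,14); next start ≥ 14 → (18,21); next start ≥ 21 → (21,22); next start ≥ 22 → (26,27).
Selected 6 talks.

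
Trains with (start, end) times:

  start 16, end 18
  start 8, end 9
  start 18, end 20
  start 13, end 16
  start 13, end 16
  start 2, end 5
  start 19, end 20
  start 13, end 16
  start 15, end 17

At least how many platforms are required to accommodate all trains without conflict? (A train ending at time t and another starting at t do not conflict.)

4

starts: [2, 8, 13, 13, 13, 15, 16, 18, 19]
ends:   [5, 9, 16, 16, 16, 17, 18, 20, 20]
s2→1 e5→0 s8→1 e9→0 s13→1 s13→2 s13→3 s15→4  — peak 4.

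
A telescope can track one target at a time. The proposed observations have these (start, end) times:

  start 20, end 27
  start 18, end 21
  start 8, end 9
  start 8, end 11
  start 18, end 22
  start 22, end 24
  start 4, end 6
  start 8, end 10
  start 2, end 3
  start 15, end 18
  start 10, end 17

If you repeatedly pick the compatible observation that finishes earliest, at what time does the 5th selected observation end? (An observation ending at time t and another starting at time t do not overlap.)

21

By end time: (2,3), (4,6), (8,9), (8,10), (8,11), (10,17), (15,18), (18,21), (18,22), (22,24), (20,27).
Pick (2,3); next start ≥ 3 → (4,6); next start ≥ 6 → (8,9); next start ≥ 9 → (10,17); next start ≥ 17 → (18,21); next start ≥ 21 → (22,24).
Selected: (2,3) (4,6) (8,9) (10,17) (18,21) (22,24)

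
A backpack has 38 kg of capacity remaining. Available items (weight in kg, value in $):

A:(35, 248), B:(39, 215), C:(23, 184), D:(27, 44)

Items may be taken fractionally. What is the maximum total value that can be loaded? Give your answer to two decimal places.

290.29

Greedy by value/weight ratio, highest first.
Order: C (184/23=8.00) > A (248/35=7.09) > B (215/39=5.51) > D (44/27=1.63)
Fill: take C (23 @ 184) → take 15/35 of A → 106.29; 38/38 used.
Total value = 290.29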